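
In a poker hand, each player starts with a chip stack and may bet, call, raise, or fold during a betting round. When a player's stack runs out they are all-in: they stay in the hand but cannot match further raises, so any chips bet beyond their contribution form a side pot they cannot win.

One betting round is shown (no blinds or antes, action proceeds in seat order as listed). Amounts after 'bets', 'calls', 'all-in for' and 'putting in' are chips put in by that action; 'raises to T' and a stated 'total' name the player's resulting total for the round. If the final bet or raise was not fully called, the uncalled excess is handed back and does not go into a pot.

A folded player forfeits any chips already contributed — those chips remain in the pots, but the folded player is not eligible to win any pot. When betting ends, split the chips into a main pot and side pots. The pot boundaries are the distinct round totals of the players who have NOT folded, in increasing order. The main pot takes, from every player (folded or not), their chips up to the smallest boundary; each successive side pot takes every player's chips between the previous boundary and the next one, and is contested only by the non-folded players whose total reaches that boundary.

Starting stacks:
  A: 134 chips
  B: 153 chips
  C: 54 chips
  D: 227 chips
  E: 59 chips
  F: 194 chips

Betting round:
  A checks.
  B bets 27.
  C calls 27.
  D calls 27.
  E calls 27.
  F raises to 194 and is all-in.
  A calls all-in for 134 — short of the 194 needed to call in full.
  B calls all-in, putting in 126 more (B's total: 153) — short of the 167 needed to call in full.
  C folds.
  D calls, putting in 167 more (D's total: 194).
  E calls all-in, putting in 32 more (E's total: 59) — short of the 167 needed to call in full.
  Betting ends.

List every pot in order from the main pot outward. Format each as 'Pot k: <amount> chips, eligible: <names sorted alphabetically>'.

Contributions: A=134, B=153, C=27, D=194, E=59, F=194
Folded: C
Pot levels (distinct totals of non-folded players): 59, 134, 153, 194
Layer 1-59: A 59 + B 59 + C 27 + D 59 + E 59 + F 59 = 322 chips; eligible A, B, D, E, F
Layer 60-134: 75 each from A, B, D, F = 75*4 = 300 chips; eligible A, B, D, F
Layer 135-153: 19 each from B, D, F = 19*3 = 57 chips; eligible B, D, F
Layer 154-194: 41 each from D, F = 41*2 = 82 chips; eligible D, F

Pot 1: 322 chips, eligible: A, B, D, E, F
Pot 2: 300 chips, eligible: A, B, D, F
Pot 3: 57 chips, eligible: B, D, F
Pot 4: 82 chips, eligible: D, F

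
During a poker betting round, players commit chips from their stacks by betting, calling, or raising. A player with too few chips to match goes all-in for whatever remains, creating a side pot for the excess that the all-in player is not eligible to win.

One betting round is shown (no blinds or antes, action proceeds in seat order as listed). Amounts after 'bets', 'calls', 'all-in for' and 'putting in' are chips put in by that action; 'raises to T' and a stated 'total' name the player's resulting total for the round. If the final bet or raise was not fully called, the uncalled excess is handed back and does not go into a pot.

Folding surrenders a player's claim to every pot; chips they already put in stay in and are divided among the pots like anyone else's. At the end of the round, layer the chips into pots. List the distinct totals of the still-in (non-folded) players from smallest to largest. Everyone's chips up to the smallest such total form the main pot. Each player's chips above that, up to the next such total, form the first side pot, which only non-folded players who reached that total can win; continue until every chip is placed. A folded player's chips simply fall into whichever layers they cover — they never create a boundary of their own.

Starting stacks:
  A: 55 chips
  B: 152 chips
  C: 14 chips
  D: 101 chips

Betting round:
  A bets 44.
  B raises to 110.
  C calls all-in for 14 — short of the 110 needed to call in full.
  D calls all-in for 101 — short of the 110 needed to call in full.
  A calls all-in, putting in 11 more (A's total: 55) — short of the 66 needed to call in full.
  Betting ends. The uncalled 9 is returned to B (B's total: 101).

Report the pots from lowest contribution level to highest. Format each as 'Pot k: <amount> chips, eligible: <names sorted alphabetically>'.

Pot 1: 56 chips, eligible: A, B, C, D
Pot 2: 123 chips, eligible: A, B, D
Pot 3: 92 chips, eligible: B, D

Derivation:
Contributions (after 9 returned to B): A=55, B=101, C=14, D=101
Pot levels (distinct totals of non-folded players): 14, 55, 101
Layer 1-14: 14 each from A, B, C, D = 14*4 = 56 chips; eligible A, B, C, D
Layer 15-55: 41 each from A, B, D = 41*3 = 123 chips; eligible A, B, D
Layer 56-101: 46 each from B, D = 46*2 = 92 chips; eligible B, D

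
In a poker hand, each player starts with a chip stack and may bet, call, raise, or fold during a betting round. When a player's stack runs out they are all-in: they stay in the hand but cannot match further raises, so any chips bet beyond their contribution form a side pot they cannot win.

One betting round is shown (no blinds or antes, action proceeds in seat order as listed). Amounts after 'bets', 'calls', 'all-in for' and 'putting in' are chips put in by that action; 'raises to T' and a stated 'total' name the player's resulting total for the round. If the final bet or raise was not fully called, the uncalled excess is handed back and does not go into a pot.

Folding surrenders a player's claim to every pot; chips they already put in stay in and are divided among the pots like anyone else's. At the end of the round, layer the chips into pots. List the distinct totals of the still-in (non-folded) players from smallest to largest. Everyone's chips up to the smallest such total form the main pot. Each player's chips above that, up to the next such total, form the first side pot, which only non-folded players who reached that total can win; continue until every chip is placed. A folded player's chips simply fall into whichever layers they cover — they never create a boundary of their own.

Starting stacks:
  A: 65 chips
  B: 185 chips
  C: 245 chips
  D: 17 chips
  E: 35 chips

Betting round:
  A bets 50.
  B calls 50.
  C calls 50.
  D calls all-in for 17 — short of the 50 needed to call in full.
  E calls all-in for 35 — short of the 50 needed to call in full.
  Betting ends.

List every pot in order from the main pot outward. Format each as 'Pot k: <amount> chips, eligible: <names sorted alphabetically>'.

Contributions: A=50, B=50, C=50, D=17, E=35
Pot levels (distinct totals of non-folded players): 17, 35, 50
Layer 1-17: 17 each from A, B, C, D, E = 17*5 = 85 chips; eligible A, B, C, D, E
Layer 18-35: 18 each from A, B, C, E = 18*4 = 72 chips; eligible A, B, C, E
Layer 36-50: 15 each from A, B, C = 15*3 = 45 chips; eligible A, B, C

Pot 1: 85 chips, eligible: A, B, C, D, E
Pot 2: 72 chips, eligible: A, B, C, E
Pot 3: 45 chips, eligible: A, B, C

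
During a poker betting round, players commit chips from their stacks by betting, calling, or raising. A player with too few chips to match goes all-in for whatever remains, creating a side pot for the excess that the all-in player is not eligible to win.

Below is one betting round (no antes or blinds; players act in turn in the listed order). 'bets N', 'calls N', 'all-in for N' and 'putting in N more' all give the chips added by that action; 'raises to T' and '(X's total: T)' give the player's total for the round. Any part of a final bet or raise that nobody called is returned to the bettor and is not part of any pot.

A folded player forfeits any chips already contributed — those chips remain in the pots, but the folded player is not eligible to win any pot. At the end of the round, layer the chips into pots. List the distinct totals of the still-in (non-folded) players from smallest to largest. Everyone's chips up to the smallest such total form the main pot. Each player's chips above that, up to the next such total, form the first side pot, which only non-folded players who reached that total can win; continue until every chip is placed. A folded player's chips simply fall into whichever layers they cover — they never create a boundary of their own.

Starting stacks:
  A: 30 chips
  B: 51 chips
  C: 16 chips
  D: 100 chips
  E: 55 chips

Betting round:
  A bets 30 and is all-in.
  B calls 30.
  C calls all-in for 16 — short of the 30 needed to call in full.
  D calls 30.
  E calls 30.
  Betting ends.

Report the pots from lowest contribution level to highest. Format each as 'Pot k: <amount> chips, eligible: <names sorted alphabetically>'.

Pot 1: 80 chips, eligible: A, B, C, D, E
Pot 2: 56 chips, eligible: A, B, D, E

Derivation:
Contributions: A=30, B=30, C=16, D=30, E=30
Pot levels (distinct totals of non-folded players): 16, 30
Layer 1-16: 16 each from A, B, C, D, E = 16*5 = 80 chips; eligible A, B, C, D, E
Layer 17-30: 14 each from A, B, D, E = 14*4 = 56 chips; eligible A, B, D, E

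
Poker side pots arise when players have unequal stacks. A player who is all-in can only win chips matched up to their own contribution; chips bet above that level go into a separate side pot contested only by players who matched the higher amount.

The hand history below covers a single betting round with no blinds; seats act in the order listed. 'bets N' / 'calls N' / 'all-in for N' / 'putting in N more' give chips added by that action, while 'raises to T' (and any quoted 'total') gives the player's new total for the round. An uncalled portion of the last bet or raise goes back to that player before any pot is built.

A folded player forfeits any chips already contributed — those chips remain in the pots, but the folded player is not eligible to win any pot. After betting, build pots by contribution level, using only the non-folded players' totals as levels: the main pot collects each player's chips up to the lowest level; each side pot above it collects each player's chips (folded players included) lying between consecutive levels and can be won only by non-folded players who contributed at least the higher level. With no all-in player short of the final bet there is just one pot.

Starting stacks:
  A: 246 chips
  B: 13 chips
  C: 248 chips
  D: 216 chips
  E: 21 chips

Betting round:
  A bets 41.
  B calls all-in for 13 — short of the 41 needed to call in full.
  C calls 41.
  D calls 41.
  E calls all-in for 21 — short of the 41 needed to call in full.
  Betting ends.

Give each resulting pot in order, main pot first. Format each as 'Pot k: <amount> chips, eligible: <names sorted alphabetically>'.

Pot 1: 65 chips, eligible: A, B, C, D, E
Pot 2: 32 chips, eligible: A, C, D, E
Pot 3: 60 chips, eligible: A, C, D

Derivation:
Contributions: A=41, B=13, C=41, D=41, E=21
Pot levels (distinct totals of non-folded players): 13, 21, 41
Layer 1-13: 13 each from A, B, C, D, E = 13*5 = 65 chips; eligible A, B, C, D, E
Layer 14-21: 8 each from A, C, D, E = 8*4 = 32 chips; eligible A, C, D, E
Layer 22-41: 20 each from A, C, D = 20*3 = 60 chips; eligible A, C, D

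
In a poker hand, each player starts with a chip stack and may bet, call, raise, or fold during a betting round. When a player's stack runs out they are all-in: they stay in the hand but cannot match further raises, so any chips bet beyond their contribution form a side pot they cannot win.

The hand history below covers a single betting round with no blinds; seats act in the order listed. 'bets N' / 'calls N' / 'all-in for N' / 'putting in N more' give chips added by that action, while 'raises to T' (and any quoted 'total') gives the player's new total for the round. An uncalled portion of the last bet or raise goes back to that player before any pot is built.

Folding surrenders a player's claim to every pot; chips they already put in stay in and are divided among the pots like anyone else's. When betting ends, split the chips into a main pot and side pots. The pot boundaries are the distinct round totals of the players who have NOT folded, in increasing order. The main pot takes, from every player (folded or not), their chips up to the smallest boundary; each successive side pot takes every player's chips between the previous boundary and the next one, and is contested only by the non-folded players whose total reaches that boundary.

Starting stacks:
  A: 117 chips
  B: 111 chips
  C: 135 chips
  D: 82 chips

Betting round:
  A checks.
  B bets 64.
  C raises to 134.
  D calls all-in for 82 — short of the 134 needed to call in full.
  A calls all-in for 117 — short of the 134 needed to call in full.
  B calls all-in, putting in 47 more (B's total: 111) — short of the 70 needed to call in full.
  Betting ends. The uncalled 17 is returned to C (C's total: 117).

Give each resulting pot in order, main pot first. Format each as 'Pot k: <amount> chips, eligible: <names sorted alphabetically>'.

Contributions (after 17 returned to C): A=117, B=111, C=117, D=82
Pot levels (distinct totals of non-folded players): 82, 111, 117
Layer 1-82: 82 each from A, B, C, D = 82*4 = 328 chips; eligible A, B, C, D
Layer 83-111: 29 each from A, B, C = 29*3 = 87 chips; eligible A, B, C
Layer 112-117: 6 each from A, C = 6*2 = 12 chips; eligible A, C

Pot 1: 328 chips, eligible: A, B, C, D
Pot 2: 87 chips, eligible: A, B, C
Pot 3: 12 chips, eligible: A, C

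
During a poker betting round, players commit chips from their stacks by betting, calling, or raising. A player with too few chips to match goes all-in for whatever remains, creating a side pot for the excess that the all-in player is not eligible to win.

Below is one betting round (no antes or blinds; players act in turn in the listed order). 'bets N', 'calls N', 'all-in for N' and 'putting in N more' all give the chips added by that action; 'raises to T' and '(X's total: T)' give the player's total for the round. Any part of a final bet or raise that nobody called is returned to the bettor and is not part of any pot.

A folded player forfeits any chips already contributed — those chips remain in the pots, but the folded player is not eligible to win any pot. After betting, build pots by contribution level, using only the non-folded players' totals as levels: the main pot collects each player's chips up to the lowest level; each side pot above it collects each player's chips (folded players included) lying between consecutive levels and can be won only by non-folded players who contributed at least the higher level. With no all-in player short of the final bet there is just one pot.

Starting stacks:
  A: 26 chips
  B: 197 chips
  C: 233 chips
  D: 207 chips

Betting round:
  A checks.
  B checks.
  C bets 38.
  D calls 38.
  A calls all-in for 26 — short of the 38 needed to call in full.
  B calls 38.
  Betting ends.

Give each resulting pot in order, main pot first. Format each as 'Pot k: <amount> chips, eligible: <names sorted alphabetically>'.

Contributions: A=26, B=38, C=38, D=38
Pot levels (distinct totals of non-folded players): 26, 38
Layer 1-26: 26 each from A, B, C, D = 26*4 = 104 chips; eligible A, B, C, D
Layer 27-38: 12 each from B, C, D = 12*3 = 36 chips; eligible B, C, D

Pot 1: 104 chips, eligible: A, B, C, D
Pot 2: 36 chips, eligible: B, C, D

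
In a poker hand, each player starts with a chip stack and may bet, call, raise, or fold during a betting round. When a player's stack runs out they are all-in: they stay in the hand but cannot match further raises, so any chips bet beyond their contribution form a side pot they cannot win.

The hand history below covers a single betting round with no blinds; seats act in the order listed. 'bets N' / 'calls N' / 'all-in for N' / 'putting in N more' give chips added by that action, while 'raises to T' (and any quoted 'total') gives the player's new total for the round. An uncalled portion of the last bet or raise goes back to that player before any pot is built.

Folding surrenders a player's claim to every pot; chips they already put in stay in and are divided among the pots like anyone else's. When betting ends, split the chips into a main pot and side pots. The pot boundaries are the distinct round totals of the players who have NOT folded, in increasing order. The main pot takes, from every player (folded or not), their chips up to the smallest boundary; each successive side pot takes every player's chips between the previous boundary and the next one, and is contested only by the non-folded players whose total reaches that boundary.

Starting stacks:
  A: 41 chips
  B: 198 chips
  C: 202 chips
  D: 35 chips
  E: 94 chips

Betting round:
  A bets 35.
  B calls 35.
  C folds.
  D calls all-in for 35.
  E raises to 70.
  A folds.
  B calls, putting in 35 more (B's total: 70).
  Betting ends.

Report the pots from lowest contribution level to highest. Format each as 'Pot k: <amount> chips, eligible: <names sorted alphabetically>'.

Contributions: A=35, B=70, D=35, E=70
Folded: A, C
Pot levels (distinct totals of non-folded players): 35, 70
Layer 1-35: 35 each from A, B, D, E = 35*4 = 140 chips; eligible B, D, E
Layer 36-70: 35 each from B, E = 35*2 = 70 chips; eligible B, E

Pot 1: 140 chips, eligible: B, D, E
Pot 2: 70 chips, eligible: B, E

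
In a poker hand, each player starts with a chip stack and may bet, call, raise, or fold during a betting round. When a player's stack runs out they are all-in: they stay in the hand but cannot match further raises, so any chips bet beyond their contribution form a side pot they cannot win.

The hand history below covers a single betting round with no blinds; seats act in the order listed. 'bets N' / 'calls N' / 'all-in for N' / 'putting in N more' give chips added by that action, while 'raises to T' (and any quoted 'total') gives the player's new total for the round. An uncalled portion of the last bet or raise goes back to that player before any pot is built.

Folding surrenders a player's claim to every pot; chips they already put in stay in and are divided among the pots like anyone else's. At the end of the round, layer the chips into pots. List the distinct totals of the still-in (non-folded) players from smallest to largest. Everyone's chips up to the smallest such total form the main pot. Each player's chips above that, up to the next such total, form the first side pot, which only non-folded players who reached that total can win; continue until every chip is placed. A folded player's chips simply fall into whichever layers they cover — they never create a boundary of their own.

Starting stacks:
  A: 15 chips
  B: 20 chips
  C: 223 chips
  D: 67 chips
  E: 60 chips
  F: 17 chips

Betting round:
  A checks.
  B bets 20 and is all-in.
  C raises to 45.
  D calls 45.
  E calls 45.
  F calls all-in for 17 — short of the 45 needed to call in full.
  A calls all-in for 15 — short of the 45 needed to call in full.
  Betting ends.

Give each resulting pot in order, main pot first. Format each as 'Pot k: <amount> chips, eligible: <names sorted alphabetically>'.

Contributions: A=15, B=20, C=45, D=45, E=45, F=17
Pot levels (distinct totals of non-folded players): 15, 17, 20, 45
Layer 1-15: 15 each from A, B, C, D, E, F = 15*6 = 90 chips; eligible A, B, C, D, E, F
Layer 16-17: 2 each from B, C, D, E, F = 2*5 = 10 chips; eligible B, C, D, E, F
Layer 18-20: 3 each from B, C, D, E = 3*4 = 12 chips; eligible B, C, D, E
Layer 21-45: 25 each from C, D, E = 25*3 = 75 chips; eligible C, D, E

Pot 1: 90 chips, eligible: A, B, C, D, E, F
Pot 2: 10 chips, eligible: B, C, D, E, F
Pot 3: 12 chips, eligible: B, C, D, E
Pot 4: 75 chips, eligible: C, D, E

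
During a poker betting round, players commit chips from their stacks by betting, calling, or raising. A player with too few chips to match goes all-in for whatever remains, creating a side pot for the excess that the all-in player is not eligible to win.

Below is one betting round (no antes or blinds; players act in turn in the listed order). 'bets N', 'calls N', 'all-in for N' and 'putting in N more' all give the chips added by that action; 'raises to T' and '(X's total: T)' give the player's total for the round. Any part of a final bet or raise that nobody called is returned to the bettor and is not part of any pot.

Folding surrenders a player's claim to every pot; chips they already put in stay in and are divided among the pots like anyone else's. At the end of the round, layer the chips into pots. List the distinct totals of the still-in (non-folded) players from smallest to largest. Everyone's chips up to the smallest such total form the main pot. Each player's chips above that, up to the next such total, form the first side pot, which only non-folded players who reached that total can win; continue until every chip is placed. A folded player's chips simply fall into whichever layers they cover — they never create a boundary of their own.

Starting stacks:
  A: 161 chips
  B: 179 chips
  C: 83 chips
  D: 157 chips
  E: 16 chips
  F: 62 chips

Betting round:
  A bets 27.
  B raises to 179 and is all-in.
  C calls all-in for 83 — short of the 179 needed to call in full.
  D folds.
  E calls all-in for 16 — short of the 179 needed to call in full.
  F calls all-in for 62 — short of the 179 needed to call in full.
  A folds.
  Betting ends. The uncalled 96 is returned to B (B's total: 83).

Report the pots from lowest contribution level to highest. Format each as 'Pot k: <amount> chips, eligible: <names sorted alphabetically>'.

Pot 1: 80 chips, eligible: B, C, E, F
Pot 2: 149 chips, eligible: B, C, F
Pot 3: 42 chips, eligible: B, C

Derivation:
Contributions (after 96 returned to B): A=27, B=83, C=83, E=16, F=62
Folded: A, D
Pot levels (distinct totals of non-folded players): 16, 62, 83
Layer 1-16: 16 each from A, B, C, E, F = 16*5 = 80 chips; eligible B, C, E, F
Layer 17-62: A 11 + B 46 + C 46 + F 46 = 149 chips; eligible B, C, F
Layer 63-83: 21 each from B, C = 21*2 = 42 chips; eligible B, C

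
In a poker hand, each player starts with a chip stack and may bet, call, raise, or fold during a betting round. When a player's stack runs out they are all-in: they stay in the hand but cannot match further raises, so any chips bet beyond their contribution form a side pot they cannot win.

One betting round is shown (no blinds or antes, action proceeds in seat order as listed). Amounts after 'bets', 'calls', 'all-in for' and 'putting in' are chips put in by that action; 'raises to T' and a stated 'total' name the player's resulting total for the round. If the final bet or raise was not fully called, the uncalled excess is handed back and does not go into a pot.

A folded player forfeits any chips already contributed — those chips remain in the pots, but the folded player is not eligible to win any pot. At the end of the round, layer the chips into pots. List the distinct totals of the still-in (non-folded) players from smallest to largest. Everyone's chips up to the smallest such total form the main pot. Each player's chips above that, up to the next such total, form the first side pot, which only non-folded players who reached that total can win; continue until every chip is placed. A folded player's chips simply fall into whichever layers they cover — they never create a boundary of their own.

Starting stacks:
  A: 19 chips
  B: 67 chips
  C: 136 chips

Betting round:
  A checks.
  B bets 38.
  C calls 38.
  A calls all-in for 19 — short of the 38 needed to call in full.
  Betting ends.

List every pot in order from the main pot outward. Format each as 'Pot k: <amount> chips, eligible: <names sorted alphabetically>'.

Pot 1: 57 chips, eligible: A, B, C
Pot 2: 38 chips, eligible: B, C

Derivation:
Contributions: A=19, B=38, C=38
Pot levels (distinct totals of non-folded players): 19, 38
Layer 1-19: 19 each from A, B, C = 19*3 = 57 chips; eligible A, B, C
Layer 20-38: 19 each from B, C = 19*2 = 38 chips; eligible B, C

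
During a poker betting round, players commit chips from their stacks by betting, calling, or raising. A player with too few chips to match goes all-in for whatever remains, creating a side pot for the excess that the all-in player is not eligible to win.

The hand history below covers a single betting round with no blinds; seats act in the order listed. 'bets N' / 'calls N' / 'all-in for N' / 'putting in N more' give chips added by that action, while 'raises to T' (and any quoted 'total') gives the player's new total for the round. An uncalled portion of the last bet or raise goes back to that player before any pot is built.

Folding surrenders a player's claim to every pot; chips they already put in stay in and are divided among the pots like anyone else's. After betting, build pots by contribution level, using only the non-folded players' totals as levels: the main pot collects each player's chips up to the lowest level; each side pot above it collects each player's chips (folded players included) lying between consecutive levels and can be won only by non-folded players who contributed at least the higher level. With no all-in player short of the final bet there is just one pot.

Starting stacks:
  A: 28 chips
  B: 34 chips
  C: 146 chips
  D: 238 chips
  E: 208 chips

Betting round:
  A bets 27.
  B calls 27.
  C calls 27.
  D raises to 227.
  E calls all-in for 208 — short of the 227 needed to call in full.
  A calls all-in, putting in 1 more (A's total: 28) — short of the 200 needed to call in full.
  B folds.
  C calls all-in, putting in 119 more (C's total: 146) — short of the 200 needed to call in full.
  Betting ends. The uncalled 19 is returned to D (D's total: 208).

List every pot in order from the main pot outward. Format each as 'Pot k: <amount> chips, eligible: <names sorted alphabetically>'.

Pot 1: 139 chips, eligible: A, C, D, E
Pot 2: 354 chips, eligible: C, D, E
Pot 3: 124 chips, eligible: D, E

Derivation:
Contributions (after 19 returned to D): A=28, B=27, C=146, D=208, E=208
Folded: B
Pot levels (distinct totals of non-folded players): 28, 146, 208
Layer 1-28: A 28 + B 27 + C 28 + D 28 + E 28 = 139 chips; eligible A, C, D, E
Layer 29-146: 118 each from C, D, E = 118*3 = 354 chips; eligible C, D, E
Layer 147-208: 62 each from D, E = 62*2 = 124 chips; eligible D, E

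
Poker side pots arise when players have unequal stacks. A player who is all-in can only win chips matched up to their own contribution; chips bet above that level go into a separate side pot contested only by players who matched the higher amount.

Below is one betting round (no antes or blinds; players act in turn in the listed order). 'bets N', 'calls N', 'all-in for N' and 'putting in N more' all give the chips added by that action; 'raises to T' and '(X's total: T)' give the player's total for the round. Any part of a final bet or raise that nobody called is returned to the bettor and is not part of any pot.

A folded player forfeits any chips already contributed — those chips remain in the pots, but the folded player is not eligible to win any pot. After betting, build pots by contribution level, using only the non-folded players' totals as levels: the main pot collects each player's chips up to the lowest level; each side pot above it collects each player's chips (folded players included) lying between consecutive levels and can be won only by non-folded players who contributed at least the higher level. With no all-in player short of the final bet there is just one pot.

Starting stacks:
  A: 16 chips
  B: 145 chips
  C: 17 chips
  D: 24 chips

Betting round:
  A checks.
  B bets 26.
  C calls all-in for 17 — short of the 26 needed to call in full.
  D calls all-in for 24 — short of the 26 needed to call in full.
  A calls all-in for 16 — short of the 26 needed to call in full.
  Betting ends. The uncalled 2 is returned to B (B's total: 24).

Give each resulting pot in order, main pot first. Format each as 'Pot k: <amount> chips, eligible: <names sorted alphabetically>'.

Contributions (after 2 returned to B): A=16, B=24, C=17, D=24
Pot levels (distinct totals of non-folded players): 16, 17, 24
Layer 1-16: 16 each from A, B, C, D = 16*4 = 64 chips; eligible A, B, C, D
Layer 17-17: 1 each from B, C, D = 1*3 = 3 chips; eligible B, C, D
Layer 18-24: 7 each from B, D = 7*2 = 14 chips; eligible B, D

Pot 1: 64 chips, eligible: A, B, C, D
Pot 2: 3 chips, eligible: B, C, D
Pot 3: 14 chips, eligible: B, D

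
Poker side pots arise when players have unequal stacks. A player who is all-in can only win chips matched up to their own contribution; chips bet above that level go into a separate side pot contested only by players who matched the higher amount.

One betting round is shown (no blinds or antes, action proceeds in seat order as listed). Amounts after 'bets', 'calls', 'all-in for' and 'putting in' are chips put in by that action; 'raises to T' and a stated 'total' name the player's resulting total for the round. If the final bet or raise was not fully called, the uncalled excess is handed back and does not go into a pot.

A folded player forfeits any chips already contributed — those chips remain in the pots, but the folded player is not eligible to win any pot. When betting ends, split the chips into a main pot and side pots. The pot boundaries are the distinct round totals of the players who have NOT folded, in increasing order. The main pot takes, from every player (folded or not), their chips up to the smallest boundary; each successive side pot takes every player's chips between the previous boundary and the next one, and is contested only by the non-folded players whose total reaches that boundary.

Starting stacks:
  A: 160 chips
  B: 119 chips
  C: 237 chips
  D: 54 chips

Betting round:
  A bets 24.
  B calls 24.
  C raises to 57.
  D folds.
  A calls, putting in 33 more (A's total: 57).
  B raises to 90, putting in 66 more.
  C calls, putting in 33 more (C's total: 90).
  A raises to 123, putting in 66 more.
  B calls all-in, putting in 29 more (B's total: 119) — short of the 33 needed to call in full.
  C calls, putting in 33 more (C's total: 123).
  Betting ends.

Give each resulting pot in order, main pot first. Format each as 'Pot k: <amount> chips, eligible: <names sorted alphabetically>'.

Pot 1: 357 chips, eligible: A, B, C
Pot 2: 8 chips, eligible: A, C

Derivation:
Contributions: A=123, B=119, C=123
Folded: D
Pot levels (distinct totals of non-folded players): 119, 123
Layer 1-119: 119 each from A, B, C = 119*3 = 357 chips; eligible A, B, C
Layer 120-123: 4 each from A, C = 4*2 = 8 chips; eligible A, C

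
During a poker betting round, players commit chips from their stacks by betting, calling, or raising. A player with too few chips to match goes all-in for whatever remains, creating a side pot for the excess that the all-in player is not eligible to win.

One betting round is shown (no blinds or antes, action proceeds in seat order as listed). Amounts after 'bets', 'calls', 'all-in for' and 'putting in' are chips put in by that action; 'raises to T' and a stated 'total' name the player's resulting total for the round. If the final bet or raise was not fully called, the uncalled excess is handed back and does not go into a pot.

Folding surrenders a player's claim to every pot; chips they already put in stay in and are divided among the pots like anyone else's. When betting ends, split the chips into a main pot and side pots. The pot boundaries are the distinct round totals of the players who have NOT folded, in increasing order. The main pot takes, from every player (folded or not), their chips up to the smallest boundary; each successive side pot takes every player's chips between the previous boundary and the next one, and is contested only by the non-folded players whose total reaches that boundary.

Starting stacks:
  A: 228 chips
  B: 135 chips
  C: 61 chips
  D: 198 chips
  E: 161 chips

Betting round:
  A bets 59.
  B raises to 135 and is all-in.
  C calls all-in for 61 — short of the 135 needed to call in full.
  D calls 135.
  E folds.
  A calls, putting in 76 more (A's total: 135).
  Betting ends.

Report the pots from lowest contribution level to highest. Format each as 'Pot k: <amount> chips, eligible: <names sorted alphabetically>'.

Pot 1: 244 chips, eligible: A, B, C, D
Pot 2: 222 chips, eligible: A, B, D

Derivation:
Contributions: A=135, B=135, C=61, D=135
Folded: E
Pot levels (distinct totals of non-folded players): 61, 135
Layer 1-61: 61 each from A, B, C, D = 61*4 = 244 chips; eligible A, B, C, D
Layer 62-135: 74 each from A, B, D = 74*3 = 222 chips; eligible A, B, D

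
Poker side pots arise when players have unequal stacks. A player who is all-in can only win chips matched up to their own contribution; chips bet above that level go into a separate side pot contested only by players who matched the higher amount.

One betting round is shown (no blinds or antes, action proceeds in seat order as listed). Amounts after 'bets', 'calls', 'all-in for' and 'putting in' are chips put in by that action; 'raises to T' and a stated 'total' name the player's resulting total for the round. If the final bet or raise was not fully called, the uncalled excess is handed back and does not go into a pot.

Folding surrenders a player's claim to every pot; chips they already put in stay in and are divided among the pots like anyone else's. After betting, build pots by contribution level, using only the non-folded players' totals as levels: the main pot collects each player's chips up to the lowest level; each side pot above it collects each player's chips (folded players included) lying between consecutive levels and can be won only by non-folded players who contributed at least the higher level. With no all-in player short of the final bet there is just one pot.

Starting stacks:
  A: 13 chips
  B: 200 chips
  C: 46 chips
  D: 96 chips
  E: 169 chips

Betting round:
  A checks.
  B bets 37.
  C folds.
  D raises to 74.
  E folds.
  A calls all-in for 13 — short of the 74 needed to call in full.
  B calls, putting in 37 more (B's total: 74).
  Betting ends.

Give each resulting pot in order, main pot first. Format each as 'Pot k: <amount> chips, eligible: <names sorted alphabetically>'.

Pot 1: 39 chips, eligible: A, B, D
Pot 2: 122 chips, eligible: B, D

Derivation:
Contributions: A=13, B=74, D=74
Folded: C, E
Pot levels (distinct totals of non-folded players): 13, 74
Layer 1-13: 13 each from A, B, D = 13*3 = 39 chips; eligible A, B, D
Layer 14-74: 61 each from B, D = 61*2 = 122 chips; eligible B, D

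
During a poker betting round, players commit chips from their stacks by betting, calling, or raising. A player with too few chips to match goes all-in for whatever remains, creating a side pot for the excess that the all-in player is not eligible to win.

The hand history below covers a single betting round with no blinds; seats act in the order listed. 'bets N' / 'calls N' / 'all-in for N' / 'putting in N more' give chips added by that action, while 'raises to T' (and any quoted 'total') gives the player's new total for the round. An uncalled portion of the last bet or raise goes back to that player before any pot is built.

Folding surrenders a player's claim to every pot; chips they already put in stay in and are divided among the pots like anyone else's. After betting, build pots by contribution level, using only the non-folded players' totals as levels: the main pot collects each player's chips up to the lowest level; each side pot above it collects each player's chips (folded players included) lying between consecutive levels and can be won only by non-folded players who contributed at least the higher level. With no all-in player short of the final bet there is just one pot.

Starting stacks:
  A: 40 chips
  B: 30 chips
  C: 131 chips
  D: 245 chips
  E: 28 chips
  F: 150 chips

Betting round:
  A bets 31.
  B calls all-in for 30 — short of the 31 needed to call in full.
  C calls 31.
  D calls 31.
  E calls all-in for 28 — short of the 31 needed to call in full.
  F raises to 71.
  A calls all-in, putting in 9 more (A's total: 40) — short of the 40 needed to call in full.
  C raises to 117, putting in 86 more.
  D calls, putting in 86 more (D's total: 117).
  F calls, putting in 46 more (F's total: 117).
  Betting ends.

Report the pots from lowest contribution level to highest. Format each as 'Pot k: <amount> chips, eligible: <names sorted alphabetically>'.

Pot 1: 168 chips, eligible: A, B, C, D, E, F
Pot 2: 10 chips, eligible: A, B, C, D, F
Pot 3: 40 chips, eligible: A, C, D, F
Pot 4: 231 chips, eligible: C, D, F

Derivation:
Contributions: A=40, B=30, C=117, D=117, E=28, F=117
Pot levels (distinct totals of non-folded players): 28, 30, 40, 117
Layer 1-28: 28 each from A, B, C, D, E, F = 28*6 = 168 chips; eligible A, B, C, D, E, F
Layer 29-30: 2 each from A, B, C, D, F = 2*5 = 10 chips; eligible A, B, C, D, F
Layer 31-40: 10 each from A, C, D, F = 10*4 = 40 chips; eligible A, C, D, F
Layer 41-117: 77 each from C, D, F = 77*3 = 231 chips; eligible C, D, F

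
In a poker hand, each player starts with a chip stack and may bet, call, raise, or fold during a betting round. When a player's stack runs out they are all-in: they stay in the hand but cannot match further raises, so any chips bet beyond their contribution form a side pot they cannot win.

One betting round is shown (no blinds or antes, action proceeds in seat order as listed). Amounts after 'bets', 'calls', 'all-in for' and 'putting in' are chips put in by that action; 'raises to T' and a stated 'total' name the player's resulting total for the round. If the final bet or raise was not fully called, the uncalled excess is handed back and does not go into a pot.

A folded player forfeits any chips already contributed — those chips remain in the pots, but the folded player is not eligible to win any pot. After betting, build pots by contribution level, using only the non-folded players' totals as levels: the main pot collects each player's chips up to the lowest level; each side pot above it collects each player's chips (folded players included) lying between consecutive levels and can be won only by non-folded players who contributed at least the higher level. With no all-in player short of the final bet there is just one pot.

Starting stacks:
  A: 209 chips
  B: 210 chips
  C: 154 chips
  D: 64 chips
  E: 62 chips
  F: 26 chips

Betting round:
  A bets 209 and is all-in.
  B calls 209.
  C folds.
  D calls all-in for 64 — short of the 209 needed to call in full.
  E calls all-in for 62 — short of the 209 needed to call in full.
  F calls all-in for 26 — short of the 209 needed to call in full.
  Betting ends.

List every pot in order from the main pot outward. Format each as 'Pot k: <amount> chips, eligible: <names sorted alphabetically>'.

Contributions: A=209, B=209, D=64, E=62, F=26
Folded: C
Pot levels (distinct totals of non-folded players): 26, 62, 64, 209
Layer 1-26: 26 each from A, B, D, E, F = 26*5 = 130 chips; eligible A, B, D, E, F
Layer 27-62: 36 each from A, B, D, E = 36*4 = 144 chips; eligible A, B, D, E
Layer 63-64: 2 each from A, B, D = 2*3 = 6 chips; eligible A, B, D
Layer 65-209: 145 each from A, B = 145*2 = 290 chips; eligible A, B

Pot 1: 130 chips, eligible: A, B, D, E, F
Pot 2: 144 chips, eligible: A, B, D, E
Pot 3: 6 chips, eligible: A, B, D
Pot 4: 290 chips, eligible: A, B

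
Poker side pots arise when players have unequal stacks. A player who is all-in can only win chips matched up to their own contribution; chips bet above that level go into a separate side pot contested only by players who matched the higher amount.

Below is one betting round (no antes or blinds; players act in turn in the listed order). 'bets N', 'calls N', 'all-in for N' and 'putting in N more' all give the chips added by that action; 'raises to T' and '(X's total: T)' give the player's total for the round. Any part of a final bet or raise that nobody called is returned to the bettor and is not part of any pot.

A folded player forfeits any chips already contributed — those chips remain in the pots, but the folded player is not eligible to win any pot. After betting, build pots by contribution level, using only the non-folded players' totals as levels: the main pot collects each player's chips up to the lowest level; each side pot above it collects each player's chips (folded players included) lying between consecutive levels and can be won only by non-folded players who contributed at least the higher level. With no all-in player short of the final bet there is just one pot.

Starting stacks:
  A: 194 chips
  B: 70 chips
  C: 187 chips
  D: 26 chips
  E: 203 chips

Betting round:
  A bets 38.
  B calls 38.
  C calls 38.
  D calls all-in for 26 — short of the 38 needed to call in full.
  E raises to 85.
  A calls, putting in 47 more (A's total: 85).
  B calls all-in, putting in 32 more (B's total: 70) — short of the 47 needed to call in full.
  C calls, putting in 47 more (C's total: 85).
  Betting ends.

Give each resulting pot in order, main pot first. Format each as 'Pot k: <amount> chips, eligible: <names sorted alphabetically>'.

Contributions: A=85, B=70, C=85, D=26, E=85
Pot levels (distinct totals of non-folded players): 26, 70, 85
Layer 1-26: 26 each from A, B, C, D, E = 26*5 = 130 chips; eligible A, B, C, D, E
Layer 27-70: 44 each from A, B, C, E = 44*4 = 176 chips; eligible A, B, C, E
Layer 71-85: 15 each from A, C, E = 15*3 = 45 chips; eligible A, C, E

Pot 1: 130 chips, eligible: A, B, C, D, E
Pot 2: 176 chips, eligible: A, B, C, E
Pot 3: 45 chips, eligible: A, C, E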